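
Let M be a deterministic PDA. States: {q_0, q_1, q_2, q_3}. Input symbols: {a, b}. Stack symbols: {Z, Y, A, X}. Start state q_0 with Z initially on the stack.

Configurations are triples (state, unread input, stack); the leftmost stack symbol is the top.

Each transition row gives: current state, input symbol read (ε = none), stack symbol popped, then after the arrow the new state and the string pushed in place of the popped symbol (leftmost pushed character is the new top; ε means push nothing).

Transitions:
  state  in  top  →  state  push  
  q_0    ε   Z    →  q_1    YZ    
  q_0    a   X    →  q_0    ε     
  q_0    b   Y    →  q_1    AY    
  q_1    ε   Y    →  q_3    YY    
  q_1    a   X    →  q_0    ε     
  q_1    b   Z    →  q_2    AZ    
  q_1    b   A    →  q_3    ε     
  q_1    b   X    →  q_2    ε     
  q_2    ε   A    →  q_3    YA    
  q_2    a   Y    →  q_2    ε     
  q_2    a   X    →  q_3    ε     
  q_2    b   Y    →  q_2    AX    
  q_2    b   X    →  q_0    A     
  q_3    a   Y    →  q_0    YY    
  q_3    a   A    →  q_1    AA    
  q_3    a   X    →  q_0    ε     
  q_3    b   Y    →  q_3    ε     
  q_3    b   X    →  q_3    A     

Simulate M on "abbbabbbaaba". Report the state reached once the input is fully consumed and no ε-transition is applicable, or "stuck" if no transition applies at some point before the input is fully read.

stuck

(q_0, abbbabbbaaba, Z)
  ε-move, top Z: go to q_1, push YZ → (q_1, abbbabbbaaba, YZ)
  ε-move, top Y: go to q_3, push YY → (q_3, abbbabbbaaba, YYZ)
  read a, top Y: go to q_0, push YY → (q_0, bbbabbbaaba, YYYZ)
  read b, top Y: go to q_1, push AY → (q_1, bbabbbaaba, AYYYZ)
  read b, top A: go to q_3, push ε → (q_3, babbbaaba, YYYZ)
  read b, top Y: go to q_3, push ε → (q_3, abbbaaba, YYZ)
  read a, top Y: go to q_0, push YY → (q_0, bbbaaba, YYYZ)
  read b, top Y: go to q_1, push AY → (q_1, bbaaba, AYYYZ)
  read b, top A: go to q_3, push ε → (q_3, baaba, YYYZ)
  read b, top Y: go to q_3, push ε → (q_3, aaba, YYZ)
  read a, top Y: go to q_0, push YY → (q_0, aba, YYYZ)
No transition for (q_0, a, top Y); M blocks with input aba remaining.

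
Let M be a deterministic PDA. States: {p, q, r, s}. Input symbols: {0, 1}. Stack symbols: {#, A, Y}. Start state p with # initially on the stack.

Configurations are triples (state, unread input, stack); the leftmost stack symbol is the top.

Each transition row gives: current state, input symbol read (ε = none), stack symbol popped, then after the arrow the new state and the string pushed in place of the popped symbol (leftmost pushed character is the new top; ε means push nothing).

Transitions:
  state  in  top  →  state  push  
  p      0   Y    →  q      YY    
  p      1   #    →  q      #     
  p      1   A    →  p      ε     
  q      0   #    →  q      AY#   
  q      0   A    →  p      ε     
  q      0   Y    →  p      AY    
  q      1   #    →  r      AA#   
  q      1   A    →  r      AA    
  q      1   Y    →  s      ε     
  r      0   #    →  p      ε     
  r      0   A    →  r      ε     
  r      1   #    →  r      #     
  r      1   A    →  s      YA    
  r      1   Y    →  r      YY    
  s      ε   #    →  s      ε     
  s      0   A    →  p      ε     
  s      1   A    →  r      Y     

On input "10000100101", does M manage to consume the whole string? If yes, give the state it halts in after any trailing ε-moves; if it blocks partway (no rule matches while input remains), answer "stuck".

(p, 10000100101, #)
  read 1, top #: go to q, push # → (q, 0000100101, #)
  read 0, top #: go to q, push AY# → (q, 000100101, AY#)
  read 0, top A: go to p, push ε → (p, 00100101, Y#)
  read 0, top Y: go to q, push YY → (q, 0100101, YY#)
  read 0, top Y: go to p, push AY → (p, 100101, AYY#)
  read 1, top A: go to p, push ε → (p, 00101, YY#)
  read 0, top Y: go to q, push YY → (q, 0101, YYY#)
  read 0, top Y: go to p, push AY → (p, 101, AYYY#)
  read 1, top A: go to p, push ε → (p, 01, YYY#)
  read 0, top Y: go to q, push YY → (q, 1, YYYY#)
  read 1, top Y: go to s, push ε → (s, ε, YYY#)
All input consumed; M is in state s.

s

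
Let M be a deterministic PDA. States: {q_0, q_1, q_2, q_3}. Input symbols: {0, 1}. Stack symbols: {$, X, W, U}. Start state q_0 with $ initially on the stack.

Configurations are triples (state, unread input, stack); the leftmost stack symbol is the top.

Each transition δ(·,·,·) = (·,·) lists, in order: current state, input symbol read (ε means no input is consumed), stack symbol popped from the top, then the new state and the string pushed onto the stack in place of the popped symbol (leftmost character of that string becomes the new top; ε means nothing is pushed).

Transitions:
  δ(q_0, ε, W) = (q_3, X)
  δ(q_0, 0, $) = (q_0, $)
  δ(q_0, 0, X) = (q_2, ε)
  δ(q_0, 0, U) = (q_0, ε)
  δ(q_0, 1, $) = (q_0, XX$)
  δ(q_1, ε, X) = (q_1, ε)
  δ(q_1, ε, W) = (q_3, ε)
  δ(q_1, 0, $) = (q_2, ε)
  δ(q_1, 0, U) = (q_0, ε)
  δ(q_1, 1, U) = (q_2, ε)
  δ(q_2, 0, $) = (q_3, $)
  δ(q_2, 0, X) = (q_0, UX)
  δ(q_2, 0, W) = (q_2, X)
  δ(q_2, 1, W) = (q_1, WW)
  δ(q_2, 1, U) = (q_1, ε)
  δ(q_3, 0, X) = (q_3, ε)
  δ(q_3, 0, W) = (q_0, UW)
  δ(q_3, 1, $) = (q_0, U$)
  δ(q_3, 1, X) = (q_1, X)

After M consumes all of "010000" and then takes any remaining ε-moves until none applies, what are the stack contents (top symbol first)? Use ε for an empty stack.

$

(q_0, 010000, $)
  read 0, top $: go to q_0, push $ → (q_0, 10000, $)
  read 1, top $: go to q_0, push XX$ → (q_0, 0000, XX$)
  read 0, top X: go to q_2, push ε → (q_2, 000, X$)
  read 0, top X: go to q_0, push UX → (q_0, 00, UX$)
  read 0, top U: go to q_0, push ε → (q_0, 0, X$)
  read 0, top X: go to q_2, push ε → (q_2, ε, $)
All input consumed in state q_2 with stack $.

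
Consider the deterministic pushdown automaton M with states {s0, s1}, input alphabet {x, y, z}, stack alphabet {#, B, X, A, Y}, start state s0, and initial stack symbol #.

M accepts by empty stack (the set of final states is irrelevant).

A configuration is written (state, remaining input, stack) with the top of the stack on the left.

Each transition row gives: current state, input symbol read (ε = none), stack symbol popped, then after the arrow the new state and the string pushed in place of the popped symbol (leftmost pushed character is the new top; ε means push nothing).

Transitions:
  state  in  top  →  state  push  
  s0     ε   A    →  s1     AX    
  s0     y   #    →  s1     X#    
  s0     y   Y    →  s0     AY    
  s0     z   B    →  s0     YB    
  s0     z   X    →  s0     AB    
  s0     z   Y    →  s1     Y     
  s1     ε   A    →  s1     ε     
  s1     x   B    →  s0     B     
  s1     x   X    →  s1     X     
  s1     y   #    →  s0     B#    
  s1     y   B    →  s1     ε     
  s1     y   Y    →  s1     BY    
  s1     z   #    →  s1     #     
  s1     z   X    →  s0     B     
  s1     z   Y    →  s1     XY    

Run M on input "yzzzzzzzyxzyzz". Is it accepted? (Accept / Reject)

Reject

(s0, yzzzzzzzyxzyzz, #) ⊢ (s1, zzzzzzzyxzyzz, X#) ⊢ (s0, zzzzzzyxzyzz, B#) ⊢ (s0, zzzzzyxzyzz, YB#) ⊢ (s1, zzzzyxzyzz, YB#) ⊢ (s1, zzzyxzyzz, XYB#) ⊢ (s0, zzyxzyzz, BYB#) ⊢ (s0, zyxzyzz, YBYB#) ⊢ (s1, yxzyzz, YBYB#) ⊢ (s1, xzyzz, BYBYB#) ⊢ (s0, zyzz, BYBYB#) ⊢ (s0, yzz, YBYBYB#) ⊢ (s0, zz, AYBYBYB#) ⊢ (s1, zz, AXYBYBYB#) ⊢ (s1, zz, XYBYBYB#) ⊢ (s0, z, BYBYBYB#) ⊢ (s0, ε, YBYBYBYB#)
All input consumed; stack is YBYBYBYB#, not empty, and no further ε-move applies.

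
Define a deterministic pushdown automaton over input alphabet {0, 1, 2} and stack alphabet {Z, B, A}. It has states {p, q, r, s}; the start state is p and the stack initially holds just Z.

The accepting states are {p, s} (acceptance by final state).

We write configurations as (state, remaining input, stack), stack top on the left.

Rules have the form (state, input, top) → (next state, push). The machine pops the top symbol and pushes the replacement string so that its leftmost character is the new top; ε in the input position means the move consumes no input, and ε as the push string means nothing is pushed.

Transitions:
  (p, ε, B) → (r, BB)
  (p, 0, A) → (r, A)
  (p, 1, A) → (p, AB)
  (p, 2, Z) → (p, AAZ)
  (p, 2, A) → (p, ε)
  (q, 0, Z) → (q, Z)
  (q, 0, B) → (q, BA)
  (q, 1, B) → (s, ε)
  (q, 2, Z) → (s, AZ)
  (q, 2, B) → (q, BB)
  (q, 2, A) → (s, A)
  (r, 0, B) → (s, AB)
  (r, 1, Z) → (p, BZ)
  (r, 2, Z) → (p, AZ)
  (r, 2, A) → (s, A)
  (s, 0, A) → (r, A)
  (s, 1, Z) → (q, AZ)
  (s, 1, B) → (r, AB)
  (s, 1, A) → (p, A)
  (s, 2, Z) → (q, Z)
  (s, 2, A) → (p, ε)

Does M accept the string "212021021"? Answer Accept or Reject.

Reject

(p, 212021021, Z) ⊢ (p, 12021021, AAZ) ⊢ (p, 2021021, ABAZ) ⊢ (p, 021021, BAZ) ⊢ (r, 021021, BBAZ) ⊢ (s, 21021, ABBAZ) ⊢ (p, 1021, BBAZ) ⊢ (r, 1021, BBBAZ)
No transition applies at (r, 1021, BBBAZ); input not fully consumed.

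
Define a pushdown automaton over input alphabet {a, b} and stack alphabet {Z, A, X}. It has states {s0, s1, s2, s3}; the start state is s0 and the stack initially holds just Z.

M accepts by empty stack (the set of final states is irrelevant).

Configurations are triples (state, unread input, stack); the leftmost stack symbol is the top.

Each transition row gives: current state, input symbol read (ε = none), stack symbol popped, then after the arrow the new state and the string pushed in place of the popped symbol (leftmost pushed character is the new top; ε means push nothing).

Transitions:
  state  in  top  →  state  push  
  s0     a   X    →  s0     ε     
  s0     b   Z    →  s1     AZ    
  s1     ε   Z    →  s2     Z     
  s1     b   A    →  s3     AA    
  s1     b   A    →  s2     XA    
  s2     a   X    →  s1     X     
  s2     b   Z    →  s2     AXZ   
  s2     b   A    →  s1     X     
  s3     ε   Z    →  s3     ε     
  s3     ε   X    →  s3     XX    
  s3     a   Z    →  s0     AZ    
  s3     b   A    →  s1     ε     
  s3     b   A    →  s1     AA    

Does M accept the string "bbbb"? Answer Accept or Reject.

No computation consumes all input and empties the stack.

Reject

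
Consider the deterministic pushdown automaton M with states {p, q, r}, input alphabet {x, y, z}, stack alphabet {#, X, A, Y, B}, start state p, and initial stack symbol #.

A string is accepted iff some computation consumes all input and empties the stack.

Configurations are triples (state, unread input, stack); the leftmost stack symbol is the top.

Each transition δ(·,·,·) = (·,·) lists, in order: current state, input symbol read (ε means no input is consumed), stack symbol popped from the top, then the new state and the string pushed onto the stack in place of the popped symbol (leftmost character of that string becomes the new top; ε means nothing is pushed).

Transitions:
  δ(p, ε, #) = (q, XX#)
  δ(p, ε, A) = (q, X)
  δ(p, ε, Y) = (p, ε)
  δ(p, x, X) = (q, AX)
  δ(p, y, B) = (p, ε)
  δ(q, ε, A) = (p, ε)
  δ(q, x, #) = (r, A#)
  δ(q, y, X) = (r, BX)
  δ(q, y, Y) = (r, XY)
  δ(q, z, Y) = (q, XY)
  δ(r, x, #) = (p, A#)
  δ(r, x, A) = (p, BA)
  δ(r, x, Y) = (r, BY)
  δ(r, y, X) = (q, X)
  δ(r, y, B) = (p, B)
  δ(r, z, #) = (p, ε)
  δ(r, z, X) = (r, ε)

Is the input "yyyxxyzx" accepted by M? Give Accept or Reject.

(p, yyyxxyzx, #)
  ε-move, top #: go to q, push XX# → (q, yyyxxyzx, XX#)
  read y, top X: go to r, push BX → (r, yyxxyzx, BXX#)
  read y, top B: go to p, push B → (p, yxxyzx, BXX#)
  read y, top B: go to p, push ε → (p, xxyzx, XX#)
  read x, top X: go to q, push AX → (q, xyzx, AXX#)
  ε-move, top A: go to p, push ε → (p, xyzx, XX#)
  read x, top X: go to q, push AX → (q, yzx, AXX#)
  ε-move, top A: go to p, push ε → (p, yzx, XX#)
No transition applies at (p, yzx, XX#); input not fully consumed.

Reject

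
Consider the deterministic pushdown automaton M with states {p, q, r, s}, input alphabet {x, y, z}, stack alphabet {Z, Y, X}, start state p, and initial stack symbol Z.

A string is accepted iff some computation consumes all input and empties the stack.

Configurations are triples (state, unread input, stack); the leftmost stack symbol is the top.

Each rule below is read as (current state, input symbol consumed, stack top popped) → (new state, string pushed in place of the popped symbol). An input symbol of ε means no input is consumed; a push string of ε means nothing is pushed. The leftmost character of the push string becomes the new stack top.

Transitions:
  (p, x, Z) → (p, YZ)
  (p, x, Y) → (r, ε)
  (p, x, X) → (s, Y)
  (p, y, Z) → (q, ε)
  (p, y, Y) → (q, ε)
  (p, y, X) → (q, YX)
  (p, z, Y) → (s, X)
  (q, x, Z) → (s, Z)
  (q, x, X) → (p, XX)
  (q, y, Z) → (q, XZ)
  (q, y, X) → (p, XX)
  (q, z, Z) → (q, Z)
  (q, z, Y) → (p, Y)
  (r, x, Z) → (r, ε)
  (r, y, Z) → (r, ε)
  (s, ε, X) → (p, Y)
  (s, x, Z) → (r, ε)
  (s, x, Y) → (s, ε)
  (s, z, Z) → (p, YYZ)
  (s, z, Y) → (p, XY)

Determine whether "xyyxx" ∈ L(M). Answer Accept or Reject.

(p, xyyxx, Z) ⊢ (p, yyxx, YZ) ⊢ (q, yxx, Z) ⊢ (q, xx, XZ) ⊢ (p, x, XXZ) ⊢ (s, ε, YXZ)
All input consumed; stack is YXZ, not empty, and no further ε-move applies.

Reject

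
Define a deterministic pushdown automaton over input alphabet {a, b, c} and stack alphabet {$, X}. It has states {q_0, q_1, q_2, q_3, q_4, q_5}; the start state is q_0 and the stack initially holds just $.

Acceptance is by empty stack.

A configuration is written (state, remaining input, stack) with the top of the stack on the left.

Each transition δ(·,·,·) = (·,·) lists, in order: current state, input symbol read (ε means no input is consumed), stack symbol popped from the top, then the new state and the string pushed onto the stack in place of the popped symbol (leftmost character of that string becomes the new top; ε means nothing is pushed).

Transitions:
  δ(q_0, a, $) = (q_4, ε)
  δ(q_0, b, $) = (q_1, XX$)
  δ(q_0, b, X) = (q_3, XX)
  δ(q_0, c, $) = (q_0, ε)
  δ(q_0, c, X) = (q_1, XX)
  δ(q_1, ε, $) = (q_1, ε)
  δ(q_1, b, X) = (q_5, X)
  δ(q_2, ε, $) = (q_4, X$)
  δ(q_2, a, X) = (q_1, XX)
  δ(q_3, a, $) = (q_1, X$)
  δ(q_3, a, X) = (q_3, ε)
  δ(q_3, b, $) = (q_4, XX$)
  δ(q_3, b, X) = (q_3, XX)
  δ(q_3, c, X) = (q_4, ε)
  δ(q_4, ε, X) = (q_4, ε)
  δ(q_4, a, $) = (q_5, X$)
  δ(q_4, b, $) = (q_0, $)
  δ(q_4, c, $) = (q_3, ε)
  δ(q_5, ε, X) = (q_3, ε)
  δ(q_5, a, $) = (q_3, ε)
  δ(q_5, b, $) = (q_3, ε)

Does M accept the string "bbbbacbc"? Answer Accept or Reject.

Accept

(q_0, bbbbacbc, $) ⊢ (q_1, bbbacbc, XX$) ⊢ (q_5, bbacbc, XX$) ⊢ (q_3, bbacbc, X$) ⊢ (q_3, bacbc, XX$) ⊢ (q_3, acbc, XXX$) ⊢ (q_3, cbc, XX$) ⊢ (q_4, bc, X$) ⊢ (q_4, bc, $) ⊢ (q_0, c, $) ⊢ (q_0, ε, ε)
All input consumed and the stack is empty.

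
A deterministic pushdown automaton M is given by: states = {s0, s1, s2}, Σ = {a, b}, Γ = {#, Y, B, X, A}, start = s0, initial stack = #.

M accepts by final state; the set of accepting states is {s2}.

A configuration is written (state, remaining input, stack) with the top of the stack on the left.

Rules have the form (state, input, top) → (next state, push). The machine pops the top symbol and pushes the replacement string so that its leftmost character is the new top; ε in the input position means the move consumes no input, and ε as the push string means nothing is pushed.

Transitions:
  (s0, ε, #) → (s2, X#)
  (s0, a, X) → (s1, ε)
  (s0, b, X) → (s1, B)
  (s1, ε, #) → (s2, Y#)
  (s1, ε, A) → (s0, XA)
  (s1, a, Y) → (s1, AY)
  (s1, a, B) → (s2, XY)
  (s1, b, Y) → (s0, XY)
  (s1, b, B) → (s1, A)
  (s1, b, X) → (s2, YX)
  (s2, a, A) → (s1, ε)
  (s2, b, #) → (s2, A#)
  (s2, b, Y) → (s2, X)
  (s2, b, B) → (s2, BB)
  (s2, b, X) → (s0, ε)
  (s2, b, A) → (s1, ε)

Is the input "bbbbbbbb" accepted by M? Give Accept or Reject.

Accept

(s0, bbbbbbbb, #)
  ε-move, top #: go to s2, push X# → (s2, bbbbbbbb, X#)
  read b, top X: go to s0, push ε → (s0, bbbbbbb, #)
  ε-move, top #: go to s2, push X# → (s2, bbbbbbb, X#)
  read b, top X: go to s0, push ε → (s0, bbbbbb, #)
  ε-move, top #: go to s2, push X# → (s2, bbbbbb, X#)
  read b, top X: go to s0, push ε → (s0, bbbbb, #)
  ε-move, top #: go to s2, push X# → (s2, bbbbb, X#)
  read b, top X: go to s0, push ε → (s0, bbbb, #)
  ε-move, top #: go to s2, push X# → (s2, bbbb, X#)
  read b, top X: go to s0, push ε → (s0, bbb, #)
  ε-move, top #: go to s2, push X# → (s2, bbb, X#)
  read b, top X: go to s0, push ε → (s0, bb, #)
  ε-move, top #: go to s2, push X# → (s2, bb, X#)
  read b, top X: go to s0, push ε → (s0, b, #)
  ε-move, top #: go to s2, push X# → (s2, b, X#)
  read b, top X: go to s0, push ε → (s0, ε, #)
  ε-move, top #: go to s2, push X# → (s2, ε, X#)
All input consumed; state s2 ∈ F.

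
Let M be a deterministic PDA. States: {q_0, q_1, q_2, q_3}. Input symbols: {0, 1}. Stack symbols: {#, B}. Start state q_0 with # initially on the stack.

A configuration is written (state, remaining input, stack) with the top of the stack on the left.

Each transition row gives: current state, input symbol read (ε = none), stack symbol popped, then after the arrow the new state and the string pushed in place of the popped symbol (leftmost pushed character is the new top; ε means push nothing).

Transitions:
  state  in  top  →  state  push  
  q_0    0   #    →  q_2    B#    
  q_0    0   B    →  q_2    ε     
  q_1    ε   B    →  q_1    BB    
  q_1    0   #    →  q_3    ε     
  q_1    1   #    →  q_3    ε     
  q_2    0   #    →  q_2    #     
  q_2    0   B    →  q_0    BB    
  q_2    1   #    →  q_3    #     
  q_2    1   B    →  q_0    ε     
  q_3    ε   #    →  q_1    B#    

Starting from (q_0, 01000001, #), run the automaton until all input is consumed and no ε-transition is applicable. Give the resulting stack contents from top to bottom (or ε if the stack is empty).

#

(q_0, 01000001, #)
  read 0, top #: go to q_2, push B# → (q_2, 1000001, B#)
  read 1, top B: go to q_0, push ε → (q_0, 000001, #)
  read 0, top #: go to q_2, push B# → (q_2, 00001, B#)
  read 0, top B: go to q_0, push BB → (q_0, 0001, BB#)
  read 0, top B: go to q_2, push ε → (q_2, 001, B#)
  read 0, top B: go to q_0, push BB → (q_0, 01, BB#)
  read 0, top B: go to q_2, push ε → (q_2, 1, B#)
  read 1, top B: go to q_0, push ε → (q_0, ε, #)
All input consumed in state q_0 with stack #.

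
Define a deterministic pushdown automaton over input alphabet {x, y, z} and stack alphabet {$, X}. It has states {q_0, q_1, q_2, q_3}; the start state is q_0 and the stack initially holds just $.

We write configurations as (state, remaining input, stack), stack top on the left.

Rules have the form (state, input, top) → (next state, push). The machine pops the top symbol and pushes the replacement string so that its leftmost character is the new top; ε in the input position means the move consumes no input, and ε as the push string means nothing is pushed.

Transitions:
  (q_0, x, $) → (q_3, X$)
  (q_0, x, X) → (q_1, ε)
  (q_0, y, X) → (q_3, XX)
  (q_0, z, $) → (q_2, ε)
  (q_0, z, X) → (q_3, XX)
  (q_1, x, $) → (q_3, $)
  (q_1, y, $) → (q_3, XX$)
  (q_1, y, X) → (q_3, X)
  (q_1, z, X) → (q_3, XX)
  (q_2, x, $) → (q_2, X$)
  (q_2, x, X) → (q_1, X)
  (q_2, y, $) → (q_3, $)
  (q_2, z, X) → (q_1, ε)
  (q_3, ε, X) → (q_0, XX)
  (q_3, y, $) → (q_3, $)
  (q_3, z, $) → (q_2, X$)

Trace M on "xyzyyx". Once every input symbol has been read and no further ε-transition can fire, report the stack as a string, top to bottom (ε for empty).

(q_0, xyzyyx, $) ⊢ (q_3, yzyyx, X$) ⊢ (q_0, yzyyx, XX$) ⊢ (q_3, zyyx, XXX$) ⊢ (q_0, zyyx, XXXX$) ⊢ (q_3, yyx, XXXXX$) ⊢ (q_0, yyx, XXXXXX$) ⊢ (q_3, yx, XXXXXXX$) ⊢ (q_0, yx, XXXXXXXX$) ⊢ (q_3, x, XXXXXXXXX$) ⊢ (q_0, x, XXXXXXXXXX$) ⊢ (q_1, ε, XXXXXXXXX$)
All input consumed in state q_1 with stack XXXXXXXXX$.

XXXXXXXXX$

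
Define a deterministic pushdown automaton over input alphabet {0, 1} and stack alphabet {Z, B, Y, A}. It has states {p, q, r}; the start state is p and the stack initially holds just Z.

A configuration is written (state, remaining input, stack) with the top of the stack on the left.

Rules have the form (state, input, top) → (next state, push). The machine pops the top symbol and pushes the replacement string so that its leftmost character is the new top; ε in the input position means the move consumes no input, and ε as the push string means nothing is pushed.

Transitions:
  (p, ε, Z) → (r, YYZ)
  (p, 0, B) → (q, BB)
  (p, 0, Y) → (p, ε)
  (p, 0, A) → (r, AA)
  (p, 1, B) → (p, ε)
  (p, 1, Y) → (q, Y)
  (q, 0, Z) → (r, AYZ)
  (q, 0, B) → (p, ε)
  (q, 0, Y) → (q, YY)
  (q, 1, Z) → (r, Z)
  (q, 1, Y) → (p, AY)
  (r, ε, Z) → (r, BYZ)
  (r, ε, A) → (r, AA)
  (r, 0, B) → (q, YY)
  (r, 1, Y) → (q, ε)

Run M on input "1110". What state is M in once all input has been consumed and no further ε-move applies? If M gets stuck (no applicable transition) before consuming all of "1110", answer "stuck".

stuck

(p, 1110, Z) ⊢ (r, 1110, YYZ) ⊢ (q, 110, YZ) ⊢ (p, 10, AYZ)
No transition for (p, 1, top A); M blocks with input 10 remaining.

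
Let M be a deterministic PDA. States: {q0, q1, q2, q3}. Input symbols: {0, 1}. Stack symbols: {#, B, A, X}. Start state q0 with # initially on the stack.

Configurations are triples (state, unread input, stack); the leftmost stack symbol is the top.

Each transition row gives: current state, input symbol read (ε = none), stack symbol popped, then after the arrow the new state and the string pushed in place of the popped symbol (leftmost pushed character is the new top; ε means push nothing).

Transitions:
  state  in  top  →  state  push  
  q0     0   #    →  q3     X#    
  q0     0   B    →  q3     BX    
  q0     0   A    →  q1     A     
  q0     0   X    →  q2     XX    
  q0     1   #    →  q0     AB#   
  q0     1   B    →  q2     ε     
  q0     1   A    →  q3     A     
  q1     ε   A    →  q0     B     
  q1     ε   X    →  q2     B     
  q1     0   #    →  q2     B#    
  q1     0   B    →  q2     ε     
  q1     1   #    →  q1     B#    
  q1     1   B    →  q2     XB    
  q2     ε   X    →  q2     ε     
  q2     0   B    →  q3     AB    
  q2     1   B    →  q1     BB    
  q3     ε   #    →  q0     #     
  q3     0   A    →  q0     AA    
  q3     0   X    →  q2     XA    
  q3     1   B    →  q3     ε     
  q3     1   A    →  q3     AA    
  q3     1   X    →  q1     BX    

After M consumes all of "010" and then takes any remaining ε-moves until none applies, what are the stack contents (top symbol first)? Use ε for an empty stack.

(q0, 010, #)
  read 0, top #: go to q3, push X# → (q3, 10, X#)
  read 1, top X: go to q1, push BX → (q1, 0, BX#)
  read 0, top B: go to q2, push ε → (q2, ε, X#)
  ε-move, top X: go to q2, push ε → (q2, ε, #)
All input consumed in state q2 with stack #.

#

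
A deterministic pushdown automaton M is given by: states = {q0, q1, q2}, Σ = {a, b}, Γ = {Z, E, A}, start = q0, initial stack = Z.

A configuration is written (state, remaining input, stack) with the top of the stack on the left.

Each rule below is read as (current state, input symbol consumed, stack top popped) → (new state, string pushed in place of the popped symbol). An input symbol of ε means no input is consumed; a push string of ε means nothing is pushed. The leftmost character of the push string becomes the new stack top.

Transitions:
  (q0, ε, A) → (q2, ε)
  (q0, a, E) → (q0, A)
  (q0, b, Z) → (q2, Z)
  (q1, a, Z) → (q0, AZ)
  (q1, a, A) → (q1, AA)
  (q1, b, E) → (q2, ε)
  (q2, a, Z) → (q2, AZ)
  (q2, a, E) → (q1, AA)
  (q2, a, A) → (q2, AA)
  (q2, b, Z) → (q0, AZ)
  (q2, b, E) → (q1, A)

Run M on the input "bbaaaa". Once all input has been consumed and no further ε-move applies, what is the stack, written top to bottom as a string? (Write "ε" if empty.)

AAAAZ

(q0, bbaaaa, Z)
  read b, top Z: go to q2, push Z → (q2, baaaa, Z)
  read b, top Z: go to q0, push AZ → (q0, aaaa, AZ)
  ε-move, top A: go to q2, push ε → (q2, aaaa, Z)
  read a, top Z: go to q2, push AZ → (q2, aaa, AZ)
  read a, top A: go to q2, push AA → (q2, aa, AAZ)
  read a, top A: go to q2, push AA → (q2, a, AAAZ)
  read a, top A: go to q2, push AA → (q2, ε, AAAAZ)
All input consumed in state q2 with stack AAAAZ.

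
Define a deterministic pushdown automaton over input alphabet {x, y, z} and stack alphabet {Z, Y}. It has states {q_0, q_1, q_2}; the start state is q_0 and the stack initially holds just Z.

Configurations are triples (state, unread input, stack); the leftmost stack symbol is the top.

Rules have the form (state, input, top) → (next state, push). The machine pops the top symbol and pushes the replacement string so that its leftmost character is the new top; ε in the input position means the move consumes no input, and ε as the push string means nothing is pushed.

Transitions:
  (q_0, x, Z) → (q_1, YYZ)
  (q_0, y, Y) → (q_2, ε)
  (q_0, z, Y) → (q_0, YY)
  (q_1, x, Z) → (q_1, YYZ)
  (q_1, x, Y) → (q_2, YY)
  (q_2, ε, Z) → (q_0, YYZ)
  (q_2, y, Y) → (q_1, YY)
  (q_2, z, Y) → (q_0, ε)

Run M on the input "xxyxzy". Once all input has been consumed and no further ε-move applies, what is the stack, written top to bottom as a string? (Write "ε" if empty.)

YYYZ

(q_0, xxyxzy, Z)
  read x, top Z: go to q_1, push YYZ → (q_1, xyxzy, YYZ)
  read x, top Y: go to q_2, push YY → (q_2, yxzy, YYYZ)
  read y, top Y: go to q_1, push YY → (q_1, xzy, YYYYZ)
  read x, top Y: go to q_2, push YY → (q_2, zy, YYYYYZ)
  read z, top Y: go to q_0, push ε → (q_0, y, YYYYZ)
  read y, top Y: go to q_2, push ε → (q_2, ε, YYYZ)
All input consumed in state q_2 with stack YYYZ.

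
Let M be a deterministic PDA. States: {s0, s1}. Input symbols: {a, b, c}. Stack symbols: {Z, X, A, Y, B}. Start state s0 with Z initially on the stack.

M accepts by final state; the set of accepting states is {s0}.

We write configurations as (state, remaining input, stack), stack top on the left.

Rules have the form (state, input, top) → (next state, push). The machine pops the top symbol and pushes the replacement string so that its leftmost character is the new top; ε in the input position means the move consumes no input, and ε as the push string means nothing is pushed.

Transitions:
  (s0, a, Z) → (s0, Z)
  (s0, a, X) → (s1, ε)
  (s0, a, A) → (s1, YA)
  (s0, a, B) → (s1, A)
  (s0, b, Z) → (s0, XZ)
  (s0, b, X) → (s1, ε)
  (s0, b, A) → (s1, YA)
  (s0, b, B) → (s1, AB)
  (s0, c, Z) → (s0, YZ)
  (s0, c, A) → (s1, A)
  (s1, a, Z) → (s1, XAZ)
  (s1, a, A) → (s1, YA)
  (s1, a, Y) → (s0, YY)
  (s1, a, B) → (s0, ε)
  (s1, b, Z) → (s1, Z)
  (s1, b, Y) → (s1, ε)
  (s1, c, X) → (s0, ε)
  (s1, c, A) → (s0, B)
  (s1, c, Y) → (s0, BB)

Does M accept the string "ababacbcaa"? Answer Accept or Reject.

(s0, ababacbcaa, Z) ⊢ (s0, babacbcaa, Z) ⊢ (s0, abacbcaa, XZ) ⊢ (s1, bacbcaa, Z) ⊢ (s1, acbcaa, Z) ⊢ (s1, cbcaa, XAZ) ⊢ (s0, bcaa, AZ) ⊢ (s1, caa, YAZ) ⊢ (s0, aa, BBAZ) ⊢ (s1, a, ABAZ) ⊢ (s1, ε, YABAZ)
All input consumed; state s1 ∉ F and no further ε-move applies.

Reject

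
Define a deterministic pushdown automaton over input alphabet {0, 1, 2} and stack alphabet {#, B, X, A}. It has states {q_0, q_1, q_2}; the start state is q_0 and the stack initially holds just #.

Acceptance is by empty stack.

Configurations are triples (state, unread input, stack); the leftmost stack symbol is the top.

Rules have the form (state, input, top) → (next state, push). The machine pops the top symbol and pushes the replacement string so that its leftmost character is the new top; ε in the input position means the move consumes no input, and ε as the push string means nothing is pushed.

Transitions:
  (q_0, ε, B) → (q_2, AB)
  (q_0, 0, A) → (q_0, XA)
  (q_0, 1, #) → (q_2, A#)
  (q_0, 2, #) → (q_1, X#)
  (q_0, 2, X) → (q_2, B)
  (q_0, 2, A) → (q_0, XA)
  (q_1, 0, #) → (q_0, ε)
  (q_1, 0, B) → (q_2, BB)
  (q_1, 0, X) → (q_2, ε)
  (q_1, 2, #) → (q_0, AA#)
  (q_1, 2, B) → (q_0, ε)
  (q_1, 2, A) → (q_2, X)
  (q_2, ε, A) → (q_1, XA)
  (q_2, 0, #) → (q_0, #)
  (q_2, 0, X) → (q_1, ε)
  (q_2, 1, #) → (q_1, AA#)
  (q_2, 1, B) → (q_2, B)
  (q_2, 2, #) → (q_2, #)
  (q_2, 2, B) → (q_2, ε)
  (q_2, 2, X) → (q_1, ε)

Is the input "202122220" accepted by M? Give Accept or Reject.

(q_0, 202122220, #)
  read 2, top #: go to q_1, push X# → (q_1, 02122220, X#)
  read 0, top X: go to q_2, push ε → (q_2, 2122220, #)
  read 2, top #: go to q_2, push # → (q_2, 122220, #)
  read 1, top #: go to q_1, push AA# → (q_1, 22220, AA#)
  read 2, top A: go to q_2, push X → (q_2, 2220, XA#)
  read 2, top X: go to q_1, push ε → (q_1, 220, A#)
  read 2, top A: go to q_2, push X → (q_2, 20, X#)
  read 2, top X: go to q_1, push ε → (q_1, 0, #)
  read 0, top #: go to q_0, push ε → (q_0, ε, ε)
All input consumed and the stack is empty.

Accept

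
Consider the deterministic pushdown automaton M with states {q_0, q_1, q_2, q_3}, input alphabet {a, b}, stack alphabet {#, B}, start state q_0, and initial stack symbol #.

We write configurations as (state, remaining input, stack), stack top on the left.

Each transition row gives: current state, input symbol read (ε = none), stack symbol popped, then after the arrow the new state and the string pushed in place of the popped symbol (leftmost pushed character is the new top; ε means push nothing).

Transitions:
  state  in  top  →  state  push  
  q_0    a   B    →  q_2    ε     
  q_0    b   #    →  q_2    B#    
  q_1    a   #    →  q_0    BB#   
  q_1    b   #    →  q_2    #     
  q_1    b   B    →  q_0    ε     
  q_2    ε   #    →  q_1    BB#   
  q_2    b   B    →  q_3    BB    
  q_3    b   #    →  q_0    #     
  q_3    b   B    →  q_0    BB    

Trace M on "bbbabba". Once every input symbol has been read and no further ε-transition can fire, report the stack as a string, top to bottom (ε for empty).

BBB#

(q_0, bbbabba, #)
  read b, top #: go to q_2, push B# → (q_2, bbabba, B#)
  read b, top B: go to q_3, push BB → (q_3, babba, BB#)
  read b, top B: go to q_0, push BB → (q_0, abba, BBB#)
  read a, top B: go to q_2, push ε → (q_2, bba, BB#)
  read b, top B: go to q_3, push BB → (q_3, ba, BBB#)
  read b, top B: go to q_0, push BB → (q_0, a, BBBB#)
  read a, top B: go to q_2, push ε → (q_2, ε, BBB#)
All input consumed in state q_2 with stack BBB#.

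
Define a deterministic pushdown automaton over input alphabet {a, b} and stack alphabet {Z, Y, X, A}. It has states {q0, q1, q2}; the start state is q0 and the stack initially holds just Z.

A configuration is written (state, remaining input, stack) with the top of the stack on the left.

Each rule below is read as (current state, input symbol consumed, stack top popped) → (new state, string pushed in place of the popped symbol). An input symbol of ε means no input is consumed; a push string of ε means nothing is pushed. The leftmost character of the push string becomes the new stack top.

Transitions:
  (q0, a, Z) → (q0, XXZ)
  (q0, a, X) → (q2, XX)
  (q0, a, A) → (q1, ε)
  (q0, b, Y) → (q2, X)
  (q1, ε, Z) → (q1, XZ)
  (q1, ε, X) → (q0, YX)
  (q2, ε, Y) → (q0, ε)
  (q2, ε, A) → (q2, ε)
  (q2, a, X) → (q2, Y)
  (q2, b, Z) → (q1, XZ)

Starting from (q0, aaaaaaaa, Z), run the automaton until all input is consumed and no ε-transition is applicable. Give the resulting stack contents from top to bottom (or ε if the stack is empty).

XXXZ

(q0, aaaaaaaa, Z) ⊢ (q0, aaaaaaa, XXZ) ⊢ (q2, aaaaaa, XXXZ) ⊢ (q2, aaaaa, YXXZ) ⊢ (q0, aaaaa, XXZ) ⊢ (q2, aaaa, XXXZ) ⊢ (q2, aaa, YXXZ) ⊢ (q0, aaa, XXZ) ⊢ (q2, aa, XXXZ) ⊢ (q2, a, YXXZ) ⊢ (q0, a, XXZ) ⊢ (q2, ε, XXXZ)
All input consumed in state q2 with stack XXXZ.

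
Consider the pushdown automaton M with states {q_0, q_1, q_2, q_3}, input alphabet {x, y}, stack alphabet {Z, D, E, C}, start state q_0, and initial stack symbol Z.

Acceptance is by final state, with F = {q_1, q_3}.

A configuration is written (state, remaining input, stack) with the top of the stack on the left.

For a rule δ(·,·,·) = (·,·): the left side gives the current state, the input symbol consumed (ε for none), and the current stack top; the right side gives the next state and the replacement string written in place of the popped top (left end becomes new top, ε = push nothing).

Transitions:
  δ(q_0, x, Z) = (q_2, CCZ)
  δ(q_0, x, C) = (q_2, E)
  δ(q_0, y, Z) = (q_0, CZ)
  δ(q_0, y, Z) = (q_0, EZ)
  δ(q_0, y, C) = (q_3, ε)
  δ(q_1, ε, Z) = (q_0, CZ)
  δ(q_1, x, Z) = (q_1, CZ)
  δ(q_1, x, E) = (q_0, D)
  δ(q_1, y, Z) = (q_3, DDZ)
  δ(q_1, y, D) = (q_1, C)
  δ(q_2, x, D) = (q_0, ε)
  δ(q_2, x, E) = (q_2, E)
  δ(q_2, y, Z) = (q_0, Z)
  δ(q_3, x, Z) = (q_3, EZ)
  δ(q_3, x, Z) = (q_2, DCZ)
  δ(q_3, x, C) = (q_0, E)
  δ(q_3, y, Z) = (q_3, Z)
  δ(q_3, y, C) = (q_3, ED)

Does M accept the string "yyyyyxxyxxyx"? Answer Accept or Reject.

Accept

One accepting computation: (q_0, yyyyyxxyxxyx, Z) ⊢ (q_0, yyyyxxyxxyx, CZ) ⊢ (q_3, yyyxxyxxyx, Z) ⊢ (q_3, yyxxyxxyx, Z) ⊢ (q_3, yxxyxxyx, Z) ⊢ (q_3, xxyxxyx, Z) ⊢ (q_2, xyxxyx, DCZ) ⊢ (q_0, yxxyx, CZ) ⊢ (q_3, xxyx, Z) ⊢ (q_2, xyx, DCZ) ⊢ (q_0, yx, CZ) ⊢ (q_3, x, Z) ⊢ (q_3, ε, EZ)
All input consumed and state q_3 ∈ F.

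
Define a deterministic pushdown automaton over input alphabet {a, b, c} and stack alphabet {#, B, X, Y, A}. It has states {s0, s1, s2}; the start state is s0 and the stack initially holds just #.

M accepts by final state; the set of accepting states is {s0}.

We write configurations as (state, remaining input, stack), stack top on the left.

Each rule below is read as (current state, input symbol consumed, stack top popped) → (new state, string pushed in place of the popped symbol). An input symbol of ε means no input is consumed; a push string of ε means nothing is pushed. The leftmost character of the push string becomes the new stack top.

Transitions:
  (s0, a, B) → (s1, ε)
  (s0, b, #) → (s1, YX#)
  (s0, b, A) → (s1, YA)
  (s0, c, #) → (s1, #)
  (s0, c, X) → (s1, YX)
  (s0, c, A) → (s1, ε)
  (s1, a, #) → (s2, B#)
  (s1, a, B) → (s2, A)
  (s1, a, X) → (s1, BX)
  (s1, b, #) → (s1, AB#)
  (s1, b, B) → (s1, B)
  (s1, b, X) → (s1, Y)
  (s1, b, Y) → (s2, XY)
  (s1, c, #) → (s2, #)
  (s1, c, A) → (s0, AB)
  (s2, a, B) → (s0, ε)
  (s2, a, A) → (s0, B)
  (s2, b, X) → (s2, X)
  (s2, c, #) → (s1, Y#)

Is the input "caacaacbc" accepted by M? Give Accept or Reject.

(s0, caacaacbc, #)
  read c, top #: go to s1, push # → (s1, aacaacbc, #)
  read a, top #: go to s2, push B# → (s2, acaacbc, B#)
  read a, top B: go to s0, push ε → (s0, caacbc, #)
  read c, top #: go to s1, push # → (s1, aacbc, #)
  read a, top #: go to s2, push B# → (s2, acbc, B#)
  read a, top B: go to s0, push ε → (s0, cbc, #)
  read c, top #: go to s1, push # → (s1, bc, #)
  read b, top #: go to s1, push AB# → (s1, c, AB#)
  read c, top A: go to s0, push AB → (s0, ε, ABB#)
All input consumed; state s0 ∈ F.

Accept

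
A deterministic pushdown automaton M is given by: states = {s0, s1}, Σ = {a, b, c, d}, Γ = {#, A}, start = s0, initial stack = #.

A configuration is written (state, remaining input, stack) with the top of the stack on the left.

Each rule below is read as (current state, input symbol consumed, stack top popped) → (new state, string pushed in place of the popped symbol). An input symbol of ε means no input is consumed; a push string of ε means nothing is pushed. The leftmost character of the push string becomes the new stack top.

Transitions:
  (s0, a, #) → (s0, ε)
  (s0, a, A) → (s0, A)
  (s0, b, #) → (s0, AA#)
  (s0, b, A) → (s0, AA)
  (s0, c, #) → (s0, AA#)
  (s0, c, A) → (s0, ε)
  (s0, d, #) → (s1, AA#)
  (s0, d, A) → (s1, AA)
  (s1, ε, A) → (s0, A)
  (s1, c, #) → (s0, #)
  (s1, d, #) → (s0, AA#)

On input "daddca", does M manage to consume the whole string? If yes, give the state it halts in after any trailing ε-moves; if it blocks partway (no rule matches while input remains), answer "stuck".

(s0, daddca, #)
  read d, top #: go to s1, push AA# → (s1, addca, AA#)
  ε-move, top A: go to s0, push A → (s0, addca, AA#)
  read a, top A: go to s0, push A → (s0, ddca, AA#)
  read d, top A: go to s1, push AA → (s1, dca, AAA#)
  ε-move, top A: go to s0, push A → (s0, dca, AAA#)
  read d, top A: go to s1, push AA → (s1, ca, AAAA#)
  ε-move, top A: go to s0, push A → (s0, ca, AAAA#)
  read c, top A: go to s0, push ε → (s0, a, AAA#)
  read a, top A: go to s0, push A → (s0, ε, AAA#)
All input consumed; M is in state s0.

s0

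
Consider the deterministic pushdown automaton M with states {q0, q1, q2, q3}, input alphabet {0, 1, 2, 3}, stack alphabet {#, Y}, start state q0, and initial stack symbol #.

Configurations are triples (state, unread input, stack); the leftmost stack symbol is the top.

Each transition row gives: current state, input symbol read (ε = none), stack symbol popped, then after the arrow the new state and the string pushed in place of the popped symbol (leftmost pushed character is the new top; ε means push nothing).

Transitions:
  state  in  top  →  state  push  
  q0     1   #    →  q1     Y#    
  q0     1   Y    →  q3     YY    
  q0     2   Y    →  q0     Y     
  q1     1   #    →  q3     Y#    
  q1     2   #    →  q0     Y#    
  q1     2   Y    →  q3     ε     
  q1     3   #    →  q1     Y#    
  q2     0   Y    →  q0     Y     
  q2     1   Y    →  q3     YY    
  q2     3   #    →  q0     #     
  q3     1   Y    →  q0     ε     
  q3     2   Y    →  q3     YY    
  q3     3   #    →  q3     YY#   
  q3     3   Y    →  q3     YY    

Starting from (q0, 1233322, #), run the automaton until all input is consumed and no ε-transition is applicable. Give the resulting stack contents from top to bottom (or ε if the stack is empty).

YYYYYY#

(q0, 1233322, #)
  read 1, top #: go to q1, push Y# → (q1, 233322, Y#)
  read 2, top Y: go to q3, push ε → (q3, 33322, #)
  read 3, top #: go to q3, push YY# → (q3, 3322, YY#)
  read 3, top Y: go to q3, push YY → (q3, 322, YYY#)
  read 3, top Y: go to q3, push YY → (q3, 22, YYYY#)
  read 2, top Y: go to q3, push YY → (q3, 2, YYYYY#)
  read 2, top Y: go to q3, push YY → (q3, ε, YYYYYY#)
All input consumed in state q3 with stack YYYYYY#.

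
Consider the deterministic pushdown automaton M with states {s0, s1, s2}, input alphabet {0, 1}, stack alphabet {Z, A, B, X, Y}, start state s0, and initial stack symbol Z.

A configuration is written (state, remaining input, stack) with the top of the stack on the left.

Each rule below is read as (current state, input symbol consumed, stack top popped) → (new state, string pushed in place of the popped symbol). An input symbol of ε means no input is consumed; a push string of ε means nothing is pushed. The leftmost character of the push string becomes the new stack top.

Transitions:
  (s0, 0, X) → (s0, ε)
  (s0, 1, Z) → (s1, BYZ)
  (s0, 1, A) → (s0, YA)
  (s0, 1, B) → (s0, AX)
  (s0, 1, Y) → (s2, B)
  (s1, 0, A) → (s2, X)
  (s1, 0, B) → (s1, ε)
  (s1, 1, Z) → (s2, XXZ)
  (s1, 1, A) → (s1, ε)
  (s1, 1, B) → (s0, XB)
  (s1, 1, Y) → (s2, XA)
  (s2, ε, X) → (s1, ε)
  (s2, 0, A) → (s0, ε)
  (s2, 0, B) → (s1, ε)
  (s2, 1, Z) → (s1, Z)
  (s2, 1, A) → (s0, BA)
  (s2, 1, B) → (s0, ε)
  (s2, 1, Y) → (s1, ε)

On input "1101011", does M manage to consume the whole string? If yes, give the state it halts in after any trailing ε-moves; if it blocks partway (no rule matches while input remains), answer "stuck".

(s0, 1101011, Z)
  read 1, top Z: go to s1, push BYZ → (s1, 101011, BYZ)
  read 1, top B: go to s0, push XB → (s0, 01011, XBYZ)
  read 0, top X: go to s0, push ε → (s0, 1011, BYZ)
  read 1, top B: go to s0, push AX → (s0, 011, AXYZ)
No transition for (s0, 0, top A); M blocks with input 011 remaining.

stuck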